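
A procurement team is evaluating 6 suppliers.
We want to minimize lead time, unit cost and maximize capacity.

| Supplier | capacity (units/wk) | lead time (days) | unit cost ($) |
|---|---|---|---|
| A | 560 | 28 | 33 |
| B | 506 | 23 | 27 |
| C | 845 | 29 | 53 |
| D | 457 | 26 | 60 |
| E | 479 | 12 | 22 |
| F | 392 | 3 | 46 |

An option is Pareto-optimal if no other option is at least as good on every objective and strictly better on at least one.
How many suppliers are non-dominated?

5

A: not dominated.
B: not dominated.
C: not dominated (best capacity).
D: dominated by B (capacity 506≥457, lead time 23≤26, unit cost 27≤60).
E: not dominated (best unit cost).
F: not dominated (best lead time).
Pareto-optimal: A, B, C, E, F → 5.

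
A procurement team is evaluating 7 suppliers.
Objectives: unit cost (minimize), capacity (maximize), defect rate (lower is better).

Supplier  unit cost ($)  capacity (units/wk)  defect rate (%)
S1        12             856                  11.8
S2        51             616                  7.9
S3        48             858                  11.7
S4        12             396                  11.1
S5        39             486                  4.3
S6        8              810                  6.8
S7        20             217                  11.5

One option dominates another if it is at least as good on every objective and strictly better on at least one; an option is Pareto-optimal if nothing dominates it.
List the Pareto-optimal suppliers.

S1, S3, S5, S6

S1: not dominated.
S2: dominated by S6 (unit cost 8≤51, capacity 810≥616, defect rate 6.8≤7.9).
S3: not dominated (best capacity).
S4: dominated by S6 (unit cost 8≤12, capacity 810≥396, defect rate 6.8≤11.1).
S5: not dominated (best defect rate).
S6: not dominated (best unit cost).
S7: dominated by S4 (unit cost 12≤20, capacity 396≥217, defect rate 11.1≤11.5).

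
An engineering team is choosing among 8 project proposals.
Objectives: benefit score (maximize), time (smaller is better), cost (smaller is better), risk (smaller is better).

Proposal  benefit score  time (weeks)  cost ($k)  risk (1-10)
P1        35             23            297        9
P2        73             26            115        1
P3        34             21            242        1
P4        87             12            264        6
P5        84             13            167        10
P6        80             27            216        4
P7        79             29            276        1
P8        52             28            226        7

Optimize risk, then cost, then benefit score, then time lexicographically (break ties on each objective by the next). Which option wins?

First minimize risk: best is 1, kept {P2, P3, P7}.
Then minimize cost: best is 115, kept {P2}.

P2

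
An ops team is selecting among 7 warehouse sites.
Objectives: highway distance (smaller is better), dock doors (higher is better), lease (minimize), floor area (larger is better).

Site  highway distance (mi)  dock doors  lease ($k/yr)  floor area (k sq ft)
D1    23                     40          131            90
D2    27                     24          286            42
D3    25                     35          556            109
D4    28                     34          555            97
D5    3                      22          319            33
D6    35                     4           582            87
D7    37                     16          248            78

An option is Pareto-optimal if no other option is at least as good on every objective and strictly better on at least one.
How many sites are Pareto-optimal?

4

D1: not dominated (best dock doors).
D2: dominated by D1 (highway distance 23≤27, dock doors 40≥24, lease 131≤286, floor area 90≥42).
D3: not dominated (best floor area).
D4: not dominated.
D5: not dominated (best highway distance).
D6: dominated by D1 (highway distance 23≤35, dock doors 40≥4, lease 131≤582, floor area 90≥87).
D7: dominated by D1 (highway distance 23≤37, dock doors 40≥16, lease 131≤248, floor area 90≥78).
Pareto-optimal: D1, D3, D4, D5 → 4.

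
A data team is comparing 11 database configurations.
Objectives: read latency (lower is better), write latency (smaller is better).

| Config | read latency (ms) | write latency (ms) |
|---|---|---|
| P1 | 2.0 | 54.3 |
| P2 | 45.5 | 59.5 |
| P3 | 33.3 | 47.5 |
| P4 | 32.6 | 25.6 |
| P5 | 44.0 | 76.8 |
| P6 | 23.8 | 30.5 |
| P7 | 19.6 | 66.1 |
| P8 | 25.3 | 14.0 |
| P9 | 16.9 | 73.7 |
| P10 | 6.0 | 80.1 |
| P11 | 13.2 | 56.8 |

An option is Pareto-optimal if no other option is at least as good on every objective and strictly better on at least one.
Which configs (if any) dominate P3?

P4: read latency 32.6≤33.3, write latency 25.6≤47.5 — dominates P3.
P6: read latency 23.8≤33.3, write latency 30.5≤47.5 — dominates P3.
P8: read latency 25.3≤33.3, write latency 14.0≤47.5 — dominates P3.
Others (P1, P2, P5, P7, P9, P10, P11) are each worse than P3 on at least one objective.

P4, P6, P8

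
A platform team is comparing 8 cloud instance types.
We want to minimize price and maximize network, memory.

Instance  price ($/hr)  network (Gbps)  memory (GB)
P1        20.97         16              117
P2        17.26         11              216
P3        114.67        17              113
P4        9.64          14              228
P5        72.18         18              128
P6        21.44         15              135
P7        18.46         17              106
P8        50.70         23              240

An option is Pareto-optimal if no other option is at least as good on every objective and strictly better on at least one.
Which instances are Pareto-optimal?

P1: not dominated.
P2: dominated by P4 (price 9.64≤17.26, network 14≥11, memory 228≥216).
P3: dominated by P5 (price 72.18≤114.67, network 18≥17, memory 128≥113).
P4: not dominated (best price).
P5: dominated by P8 (price 50.70≤72.18, network 23≥18, memory 240≥128).
P6: not dominated.
P7: not dominated.
P8: not dominated (best network).

P1, P4, P6, P7, P8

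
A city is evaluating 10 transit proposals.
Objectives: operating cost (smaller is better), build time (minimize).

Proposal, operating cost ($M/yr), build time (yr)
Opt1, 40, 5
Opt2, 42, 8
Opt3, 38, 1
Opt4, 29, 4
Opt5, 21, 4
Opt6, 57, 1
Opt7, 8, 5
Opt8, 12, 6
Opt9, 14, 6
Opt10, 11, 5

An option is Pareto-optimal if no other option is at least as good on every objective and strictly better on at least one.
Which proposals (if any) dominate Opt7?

Opt1: worse on operating cost (40 vs 8).
Opt2: worse on operating cost (42 vs 8).
Opt3: worse on operating cost (38 vs 8).
Opt4: worse on operating cost (29 vs 8).
Opt5: worse on operating cost (21 vs 8).
Opt6: worse on operating cost (57 vs 8).
Opt8: worse on operating cost (12 vs 8).
Opt9: worse on operating cost (14 vs 8).
Opt10: worse on operating cost (11 vs 8).
No option dominates Opt7.

none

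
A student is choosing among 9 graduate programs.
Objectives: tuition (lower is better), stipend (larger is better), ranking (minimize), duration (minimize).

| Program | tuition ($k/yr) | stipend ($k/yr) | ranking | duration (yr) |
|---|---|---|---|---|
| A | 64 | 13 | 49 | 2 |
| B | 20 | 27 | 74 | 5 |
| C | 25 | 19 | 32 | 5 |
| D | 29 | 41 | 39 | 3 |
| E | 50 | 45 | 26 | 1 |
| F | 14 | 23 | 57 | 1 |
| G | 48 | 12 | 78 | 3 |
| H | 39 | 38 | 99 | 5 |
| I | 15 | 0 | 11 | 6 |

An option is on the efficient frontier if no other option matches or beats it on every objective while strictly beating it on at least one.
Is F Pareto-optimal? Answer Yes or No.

Yes

A: worse on tuition (64 vs 14).
B: worse on tuition (20 vs 14).
C: worse on tuition (25 vs 14).
D: worse on tuition (29 vs 14).
E: worse on tuition (50 vs 14).
G: worse on tuition (48 vs 14).
H: worse on tuition (39 vs 14).
I: worse on tuition (15 vs 14).
No option is at least as good as F on every objective and strictly better on one.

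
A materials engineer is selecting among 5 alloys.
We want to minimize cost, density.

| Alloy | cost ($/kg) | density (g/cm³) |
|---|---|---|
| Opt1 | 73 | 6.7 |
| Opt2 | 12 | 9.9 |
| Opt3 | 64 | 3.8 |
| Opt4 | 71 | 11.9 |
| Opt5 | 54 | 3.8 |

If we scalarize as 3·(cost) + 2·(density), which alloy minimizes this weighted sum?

Opt1: 3·73 + 2·6.7 = 232.4
Opt2: 3·12 + 2·9.9 = 55.8
Opt3: 3·64 + 2·3.8 = 199.6
Opt4: 3·71 + 2·11.9 = 236.8
Opt5: 3·54 + 2·3.8 = 169.6
Lowest: Opt2 at 55.8.

Opt2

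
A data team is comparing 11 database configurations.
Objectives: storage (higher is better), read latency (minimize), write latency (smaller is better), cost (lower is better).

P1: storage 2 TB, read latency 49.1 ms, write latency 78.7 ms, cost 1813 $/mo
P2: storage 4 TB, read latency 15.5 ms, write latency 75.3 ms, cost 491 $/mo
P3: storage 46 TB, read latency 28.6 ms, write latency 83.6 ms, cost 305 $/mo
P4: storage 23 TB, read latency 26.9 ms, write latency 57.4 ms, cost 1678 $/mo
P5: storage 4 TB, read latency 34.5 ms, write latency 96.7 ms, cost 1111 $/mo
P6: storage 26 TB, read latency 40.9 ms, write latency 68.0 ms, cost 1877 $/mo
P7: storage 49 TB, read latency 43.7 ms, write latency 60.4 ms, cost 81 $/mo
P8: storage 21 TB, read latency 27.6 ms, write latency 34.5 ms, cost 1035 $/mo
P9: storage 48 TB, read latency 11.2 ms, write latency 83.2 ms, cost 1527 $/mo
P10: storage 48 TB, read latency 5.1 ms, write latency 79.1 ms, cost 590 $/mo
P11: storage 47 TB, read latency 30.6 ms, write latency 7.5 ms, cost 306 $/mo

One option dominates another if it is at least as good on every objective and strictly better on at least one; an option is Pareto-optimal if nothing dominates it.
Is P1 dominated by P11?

P11 vs P1: storage 47≥2, read latency 30.6≤49.1, write latency 7.5≤78.7, cost 306≤1813 — P11 is at least as good on every objective with at least one strict improvement.

Yes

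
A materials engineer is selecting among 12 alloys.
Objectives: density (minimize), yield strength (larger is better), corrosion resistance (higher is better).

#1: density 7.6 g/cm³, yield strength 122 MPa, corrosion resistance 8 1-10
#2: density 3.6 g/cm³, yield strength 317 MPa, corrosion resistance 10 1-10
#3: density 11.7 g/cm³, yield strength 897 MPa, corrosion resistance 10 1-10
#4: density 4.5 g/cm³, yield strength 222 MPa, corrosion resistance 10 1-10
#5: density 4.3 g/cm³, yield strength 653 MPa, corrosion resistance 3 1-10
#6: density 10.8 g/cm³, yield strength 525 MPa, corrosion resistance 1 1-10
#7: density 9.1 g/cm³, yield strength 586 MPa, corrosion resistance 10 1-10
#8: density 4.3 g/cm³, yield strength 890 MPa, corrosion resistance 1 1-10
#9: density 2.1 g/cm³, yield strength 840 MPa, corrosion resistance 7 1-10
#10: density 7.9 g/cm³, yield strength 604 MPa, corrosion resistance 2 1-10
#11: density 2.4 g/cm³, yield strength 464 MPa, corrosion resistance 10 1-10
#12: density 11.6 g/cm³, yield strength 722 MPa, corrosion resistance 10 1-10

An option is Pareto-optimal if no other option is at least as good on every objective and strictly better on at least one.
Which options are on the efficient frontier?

#1: dominated by #2 (density 3.6≤7.6, yield strength 317≥122, corrosion resistance 10≥8).
#2: dominated by #11 (density 2.4≤3.6, yield strength 464≥317, corrosion resistance 10≥10).
#3: not dominated (best yield strength).
#4: dominated by #2 (density 3.6≤4.5, yield strength 317≥222, corrosion resistance 10≥10).
#5: dominated by #9 (density 2.1≤4.3, yield strength 840≥653, corrosion resistance 7≥3).
#6: dominated by #5 (density 4.3≤10.8, yield strength 653≥525, corrosion resistance 3≥1).
#7: not dominated.
#8: not dominated.
#9: not dominated (best density).
#10: dominated by #5 (density 4.3≤7.9, yield strength 653≥604, corrosion resistance 3≥2).
#11: not dominated.
#12: not dominated.

#3, #7, #8, #9, #11, #12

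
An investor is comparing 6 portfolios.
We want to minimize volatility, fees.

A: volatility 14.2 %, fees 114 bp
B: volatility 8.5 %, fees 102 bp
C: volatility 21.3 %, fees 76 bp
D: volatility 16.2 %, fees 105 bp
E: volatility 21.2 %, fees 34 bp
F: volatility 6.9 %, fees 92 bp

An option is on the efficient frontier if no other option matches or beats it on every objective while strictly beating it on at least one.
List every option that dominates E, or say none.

A: worse on fees (114 vs 34).
B: worse on fees (102 vs 34).
C: worse on volatility (21.3 vs 21.2).
D: worse on fees (105 vs 34).
F: worse on fees (92 vs 34).
No option dominates E.

none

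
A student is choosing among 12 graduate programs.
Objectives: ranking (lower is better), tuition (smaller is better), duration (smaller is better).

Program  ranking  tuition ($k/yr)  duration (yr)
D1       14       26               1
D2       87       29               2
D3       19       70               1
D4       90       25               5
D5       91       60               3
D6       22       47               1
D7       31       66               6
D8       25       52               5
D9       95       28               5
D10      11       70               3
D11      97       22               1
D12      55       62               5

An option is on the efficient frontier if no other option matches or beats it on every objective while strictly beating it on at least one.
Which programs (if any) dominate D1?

none

D2: worse on ranking (87 vs 14).
D3: worse on ranking (19 vs 14).
D4: worse on ranking (90 vs 14).
D5: worse on ranking (91 vs 14).
D6: worse on ranking (22 vs 14).
D7: worse on ranking (31 vs 14).
D8: worse on ranking (25 vs 14).
D9: worse on ranking (95 vs 14).
D10: worse on tuition (70 vs 26).
D11: worse on ranking (97 vs 14).
D12: worse on ranking (55 vs 14).
No option dominates D1.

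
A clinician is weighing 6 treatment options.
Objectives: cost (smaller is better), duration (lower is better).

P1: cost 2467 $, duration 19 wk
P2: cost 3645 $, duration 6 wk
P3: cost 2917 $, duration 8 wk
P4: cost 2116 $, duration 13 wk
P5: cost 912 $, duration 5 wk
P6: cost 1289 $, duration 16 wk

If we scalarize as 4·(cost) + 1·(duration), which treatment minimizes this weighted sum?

P5

P1: 4·2467 + 1·19 = 9887
P2: 4·3645 + 1·6 = 14586
P3: 4·2917 + 1·8 = 11676
P4: 4·2116 + 1·13 = 8477
P5: 4·912 + 1·5 = 3653
P6: 4·1289 + 1·16 = 5172
Lowest: P5 at 3653.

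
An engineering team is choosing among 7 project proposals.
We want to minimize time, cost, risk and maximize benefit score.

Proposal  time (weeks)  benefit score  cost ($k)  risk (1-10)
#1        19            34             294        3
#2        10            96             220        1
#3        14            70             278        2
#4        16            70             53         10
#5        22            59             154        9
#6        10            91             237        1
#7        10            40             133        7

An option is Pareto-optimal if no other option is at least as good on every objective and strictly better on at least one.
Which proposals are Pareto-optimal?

#1: dominated by #2 (time 10≤19, benefit score 96≥34, cost 220≤294, risk 1≤3).
#2: not dominated (best benefit score).
#3: dominated by #2 (time 10≤14, benefit score 96≥70, cost 220≤278, risk 1≤2).
#4: not dominated (best cost).
#5: not dominated.
#6: dominated by #2 (time 10≤10, benefit score 96≥91, cost 220≤237, risk 1≤1).
#7: not dominated.

#2, #4, #5, #7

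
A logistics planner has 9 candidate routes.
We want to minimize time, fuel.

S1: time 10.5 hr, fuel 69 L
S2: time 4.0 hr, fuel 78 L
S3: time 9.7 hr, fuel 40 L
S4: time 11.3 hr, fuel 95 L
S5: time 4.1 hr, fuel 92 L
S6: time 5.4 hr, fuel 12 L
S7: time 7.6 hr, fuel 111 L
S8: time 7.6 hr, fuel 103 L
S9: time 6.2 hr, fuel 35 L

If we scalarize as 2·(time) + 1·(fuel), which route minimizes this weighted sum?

S6

S1: 2·10.5 + 1·69 = 90.0
S2: 2·4.0 + 1·78 = 86.0
S3: 2·9.7 + 1·40 = 59.4
S4: 2·11.3 + 1·95 = 117.6
S5: 2·4.1 + 1·92 = 100.2
S6: 2·5.4 + 1·12 = 22.8
S7: 2·7.6 + 1·111 = 126.2
S8: 2·7.6 + 1·103 = 118.2
S9: 2·6.2 + 1·35 = 47.4
Lowest: S6 at 22.8.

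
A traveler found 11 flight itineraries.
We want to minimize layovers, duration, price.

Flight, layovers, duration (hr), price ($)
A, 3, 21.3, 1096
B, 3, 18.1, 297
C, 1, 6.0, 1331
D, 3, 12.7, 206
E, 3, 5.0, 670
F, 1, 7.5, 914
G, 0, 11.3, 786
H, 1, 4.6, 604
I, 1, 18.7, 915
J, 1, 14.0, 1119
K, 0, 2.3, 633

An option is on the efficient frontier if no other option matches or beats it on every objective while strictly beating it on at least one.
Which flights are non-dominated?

A: dominated by B (layovers 3≤3, duration 18.1≤21.3, price 297≤1096).
B: dominated by D (layovers 3≤3, duration 12.7≤18.1, price 206≤297).
C: dominated by H (layovers 1≤1, duration 4.6≤6.0, price 604≤1331).
D: not dominated (best price).
E: dominated by H (layovers 1≤3, duration 4.6≤5.0, price 604≤670).
F: dominated by H (layovers 1≤1, duration 4.6≤7.5, price 604≤914).
G: dominated by K (layovers 0≤0, duration 2.3≤11.3, price 633≤786).
H: not dominated.
I: dominated by F (layovers 1≤1, duration 7.5≤18.7, price 914≤915).
J: dominated by F (layovers 1≤1, duration 7.5≤14.0, price 914≤1119).
K: not dominated (best duration).

D, H, K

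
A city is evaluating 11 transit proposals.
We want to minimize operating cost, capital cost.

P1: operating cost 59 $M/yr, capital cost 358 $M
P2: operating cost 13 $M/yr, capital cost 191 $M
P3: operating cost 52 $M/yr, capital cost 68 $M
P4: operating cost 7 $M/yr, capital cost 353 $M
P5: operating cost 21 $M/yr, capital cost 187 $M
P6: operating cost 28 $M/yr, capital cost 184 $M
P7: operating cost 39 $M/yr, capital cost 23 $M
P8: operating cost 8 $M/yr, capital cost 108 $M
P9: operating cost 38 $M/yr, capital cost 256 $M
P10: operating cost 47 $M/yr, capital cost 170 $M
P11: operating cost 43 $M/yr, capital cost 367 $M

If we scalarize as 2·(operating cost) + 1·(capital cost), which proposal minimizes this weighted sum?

P1: 2·59 + 1·358 = 476
P2: 2·13 + 1·191 = 217
P3: 2·52 + 1·68 = 172
P4: 2·7 + 1·353 = 367
P5: 2·21 + 1·187 = 229
P6: 2·28 + 1·184 = 240
P7: 2·39 + 1·23 = 101
P8: 2·8 + 1·108 = 124
P9: 2·38 + 1·256 = 332
P10: 2·47 + 1·170 = 264
P11: 2·43 + 1·367 = 453
Lowest: P7 at 101.

P7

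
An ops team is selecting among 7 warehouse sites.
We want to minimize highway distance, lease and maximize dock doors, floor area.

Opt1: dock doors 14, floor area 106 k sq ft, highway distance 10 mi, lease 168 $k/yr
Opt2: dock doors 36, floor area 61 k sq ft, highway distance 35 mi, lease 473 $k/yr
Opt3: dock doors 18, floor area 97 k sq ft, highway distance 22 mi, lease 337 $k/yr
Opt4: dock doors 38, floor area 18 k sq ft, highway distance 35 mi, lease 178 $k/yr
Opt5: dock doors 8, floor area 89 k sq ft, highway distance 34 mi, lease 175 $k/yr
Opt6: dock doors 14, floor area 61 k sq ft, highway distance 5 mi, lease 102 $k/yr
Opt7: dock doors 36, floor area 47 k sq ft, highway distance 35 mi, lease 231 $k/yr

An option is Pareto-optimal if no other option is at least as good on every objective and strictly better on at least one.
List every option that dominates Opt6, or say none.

none

Opt1: worse on highway distance (10 vs 5).
Opt2: worse on highway distance (35 vs 5).
Opt3: worse on highway distance (22 vs 5).
Opt4: worse on floor area (18 vs 61).
Opt5: worse on dock doors (8 vs 14).
Opt7: worse on floor area (47 vs 61).
No option dominates Opt6.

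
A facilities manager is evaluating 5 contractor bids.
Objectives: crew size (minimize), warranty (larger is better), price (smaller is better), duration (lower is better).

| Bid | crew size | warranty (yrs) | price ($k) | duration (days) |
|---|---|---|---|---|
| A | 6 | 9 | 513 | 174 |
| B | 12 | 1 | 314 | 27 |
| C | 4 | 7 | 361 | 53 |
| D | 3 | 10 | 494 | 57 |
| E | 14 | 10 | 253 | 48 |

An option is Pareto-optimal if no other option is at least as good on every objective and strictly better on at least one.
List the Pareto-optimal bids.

A: dominated by D (crew size 3≤6, warranty 10≥9, price 494≤513, duration 57≤174).
B: not dominated (best duration).
C: not dominated.
D: not dominated (best crew size).
E: not dominated (best price).

B, C, D, E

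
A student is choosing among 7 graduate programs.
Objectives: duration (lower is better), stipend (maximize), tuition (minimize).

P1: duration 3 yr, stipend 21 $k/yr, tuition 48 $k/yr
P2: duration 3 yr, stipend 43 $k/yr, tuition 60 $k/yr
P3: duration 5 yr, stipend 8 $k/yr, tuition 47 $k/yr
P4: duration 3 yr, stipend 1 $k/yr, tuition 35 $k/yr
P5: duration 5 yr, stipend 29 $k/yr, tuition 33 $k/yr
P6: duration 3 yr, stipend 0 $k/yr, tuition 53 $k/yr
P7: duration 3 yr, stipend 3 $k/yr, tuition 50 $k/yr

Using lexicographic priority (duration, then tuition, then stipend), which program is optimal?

P4

First minimize duration: best is 3, kept {P1, P2, P4, P6, P7}.
Then minimize tuition: best is 35, kept {P4}.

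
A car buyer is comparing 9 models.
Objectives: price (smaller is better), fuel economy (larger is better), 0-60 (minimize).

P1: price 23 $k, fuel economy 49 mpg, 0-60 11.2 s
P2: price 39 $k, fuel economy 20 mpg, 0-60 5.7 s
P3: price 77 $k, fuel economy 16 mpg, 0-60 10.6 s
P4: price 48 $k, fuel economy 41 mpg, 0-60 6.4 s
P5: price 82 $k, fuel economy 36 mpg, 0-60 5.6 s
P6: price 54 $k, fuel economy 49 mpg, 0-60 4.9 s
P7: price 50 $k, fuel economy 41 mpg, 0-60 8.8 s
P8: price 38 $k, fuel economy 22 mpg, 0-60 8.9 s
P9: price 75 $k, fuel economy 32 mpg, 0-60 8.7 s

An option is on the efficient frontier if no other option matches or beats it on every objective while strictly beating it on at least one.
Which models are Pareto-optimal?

P1: not dominated (best price).
P2: not dominated.
P3: dominated by P2 (price 39≤77, fuel economy 20≥16, 0-60 5.7≤10.6).
P4: not dominated.
P5: dominated by P6 (price 54≤82, fuel economy 49≥36, 0-60 4.9≤5.6).
P6: not dominated (best 0-60).
P7: dominated by P4 (price 48≤50, fuel economy 41≥41, 0-60 6.4≤8.8).
P8: not dominated.
P9: dominated by P4 (price 48≤75, fuel economy 41≥32, 0-60 6.4≤8.7).

P1, P2, P4, P6, P8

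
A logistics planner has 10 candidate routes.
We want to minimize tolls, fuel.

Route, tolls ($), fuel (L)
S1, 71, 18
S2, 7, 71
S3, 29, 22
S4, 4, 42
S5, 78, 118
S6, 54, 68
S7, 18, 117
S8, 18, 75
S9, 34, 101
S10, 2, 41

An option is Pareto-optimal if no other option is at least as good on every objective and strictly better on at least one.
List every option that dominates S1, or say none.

S2: worse on fuel (71 vs 18).
S3: worse on fuel (22 vs 18).
S4: worse on fuel (42 vs 18).
S5: worse on tolls (78 vs 71).
S6: worse on fuel (68 vs 18).
S7: worse on fuel (117 vs 18).
S8: worse on fuel (75 vs 18).
S9: worse on fuel (101 vs 18).
S10: worse on fuel (41 vs 18).
No option dominates S1.

none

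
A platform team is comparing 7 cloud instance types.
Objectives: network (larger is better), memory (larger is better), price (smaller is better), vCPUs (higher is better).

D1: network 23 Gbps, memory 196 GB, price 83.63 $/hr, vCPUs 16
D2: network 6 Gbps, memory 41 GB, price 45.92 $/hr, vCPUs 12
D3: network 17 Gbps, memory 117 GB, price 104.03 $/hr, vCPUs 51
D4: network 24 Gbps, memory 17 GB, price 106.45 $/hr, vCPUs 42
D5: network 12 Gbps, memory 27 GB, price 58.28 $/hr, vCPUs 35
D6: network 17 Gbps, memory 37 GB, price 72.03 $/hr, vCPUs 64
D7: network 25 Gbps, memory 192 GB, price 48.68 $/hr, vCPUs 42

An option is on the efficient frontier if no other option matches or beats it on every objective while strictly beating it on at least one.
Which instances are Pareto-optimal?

D1: not dominated (best memory).
D2: not dominated (best price).
D3: not dominated.
D4: dominated by D7 (network 25≥24, memory 192≥17, price 48.68≤106.45, vCPUs 42≥42).
D5: dominated by D7 (network 25≥12, memory 192≥27, price 48.68≤58.28, vCPUs 42≥35).
D6: not dominated (best vCPUs).
D7: not dominated (best network).

D1, D2, D3, D6, D7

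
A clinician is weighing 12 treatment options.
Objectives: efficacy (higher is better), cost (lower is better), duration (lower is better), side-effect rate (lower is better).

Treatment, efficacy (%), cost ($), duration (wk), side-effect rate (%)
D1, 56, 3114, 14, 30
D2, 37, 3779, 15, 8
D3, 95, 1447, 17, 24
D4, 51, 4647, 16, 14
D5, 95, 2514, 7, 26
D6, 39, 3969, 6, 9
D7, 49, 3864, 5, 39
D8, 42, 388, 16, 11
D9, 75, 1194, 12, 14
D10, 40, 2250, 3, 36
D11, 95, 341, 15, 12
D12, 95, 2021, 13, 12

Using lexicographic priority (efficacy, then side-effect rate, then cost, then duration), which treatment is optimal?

D11

First maximize efficacy: best is 95, kept {D3, D5, D11, D12}.
Then minimize side-effect rate: best is 12, kept {D11, D12}.
Then minimize cost: best is 341, kept {D11}.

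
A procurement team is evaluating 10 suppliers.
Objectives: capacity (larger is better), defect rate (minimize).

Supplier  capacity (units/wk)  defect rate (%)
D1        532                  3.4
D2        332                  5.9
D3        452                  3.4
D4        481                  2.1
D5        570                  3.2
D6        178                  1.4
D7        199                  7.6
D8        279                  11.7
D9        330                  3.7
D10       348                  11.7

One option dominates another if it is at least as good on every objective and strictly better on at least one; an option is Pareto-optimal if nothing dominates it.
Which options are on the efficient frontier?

D1: dominated by D5 (capacity 570≥532, defect rate 3.2≤3.4).
D2: dominated by D1 (capacity 532≥332, defect rate 3.4≤5.9).
D3: dominated by D1 (capacity 532≥452, defect rate 3.4≤3.4).
D4: not dominated.
D5: not dominated (best capacity).
D6: not dominated (best defect rate).
D7: dominated by D1 (capacity 532≥199, defect rate 3.4≤7.6).
D8: dominated by D1 (capacity 532≥279, defect rate 3.4≤11.7).
D9: dominated by D1 (capacity 532≥330, defect rate 3.4≤3.7).
D10: dominated by D1 (capacity 532≥348, defect rate 3.4≤11.7).

D4, D5, D6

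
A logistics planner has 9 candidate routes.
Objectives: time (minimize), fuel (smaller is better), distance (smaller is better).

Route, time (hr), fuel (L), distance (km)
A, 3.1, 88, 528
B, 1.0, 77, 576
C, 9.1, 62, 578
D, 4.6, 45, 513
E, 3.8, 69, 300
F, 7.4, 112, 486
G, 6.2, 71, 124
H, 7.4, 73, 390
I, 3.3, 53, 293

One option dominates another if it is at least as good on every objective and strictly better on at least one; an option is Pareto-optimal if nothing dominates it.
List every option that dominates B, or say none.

none

A: worse on time (3.1 vs 1.0).
C: worse on time (9.1 vs 1.0).
D: worse on time (4.6 vs 1.0).
E: worse on time (3.8 vs 1.0).
F: worse on time (7.4 vs 1.0).
G: worse on time (6.2 vs 1.0).
H: worse on time (7.4 vs 1.0).
I: worse on time (3.3 vs 1.0).
No option dominates B.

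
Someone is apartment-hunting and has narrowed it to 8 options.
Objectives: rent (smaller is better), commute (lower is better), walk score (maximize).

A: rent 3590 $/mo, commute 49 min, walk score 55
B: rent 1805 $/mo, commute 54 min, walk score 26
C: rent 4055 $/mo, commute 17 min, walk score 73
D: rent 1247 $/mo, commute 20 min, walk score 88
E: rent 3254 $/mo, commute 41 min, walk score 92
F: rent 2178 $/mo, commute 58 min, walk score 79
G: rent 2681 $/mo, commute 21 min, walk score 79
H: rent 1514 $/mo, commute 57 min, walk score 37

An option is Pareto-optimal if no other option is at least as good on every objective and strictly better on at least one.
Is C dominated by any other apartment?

A: worse on commute (49 vs 17).
B: worse on commute (54 vs 17).
D: worse on commute (20 vs 17).
E: worse on commute (41 vs 17).
F: worse on commute (58 vs 17).
G: worse on commute (21 vs 17).
H: worse on commute (57 vs 17).
No option is at least as good as C on every objective and strictly better on one.

No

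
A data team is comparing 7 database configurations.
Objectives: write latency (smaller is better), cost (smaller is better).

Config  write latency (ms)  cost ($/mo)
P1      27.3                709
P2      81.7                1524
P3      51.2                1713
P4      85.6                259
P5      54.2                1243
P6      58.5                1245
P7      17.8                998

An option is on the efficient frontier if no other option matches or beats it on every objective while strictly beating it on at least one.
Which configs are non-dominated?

P1: not dominated.
P2: dominated by P1 (write latency 27.3≤81.7, cost 709≤1524).
P3: dominated by P1 (write latency 27.3≤51.2, cost 709≤1713).
P4: not dominated (best cost).
P5: dominated by P1 (write latency 27.3≤54.2, cost 709≤1243).
P6: dominated by P1 (write latency 27.3≤58.5, cost 709≤1245).
P7: not dominated (best write latency).

P1, P4, P7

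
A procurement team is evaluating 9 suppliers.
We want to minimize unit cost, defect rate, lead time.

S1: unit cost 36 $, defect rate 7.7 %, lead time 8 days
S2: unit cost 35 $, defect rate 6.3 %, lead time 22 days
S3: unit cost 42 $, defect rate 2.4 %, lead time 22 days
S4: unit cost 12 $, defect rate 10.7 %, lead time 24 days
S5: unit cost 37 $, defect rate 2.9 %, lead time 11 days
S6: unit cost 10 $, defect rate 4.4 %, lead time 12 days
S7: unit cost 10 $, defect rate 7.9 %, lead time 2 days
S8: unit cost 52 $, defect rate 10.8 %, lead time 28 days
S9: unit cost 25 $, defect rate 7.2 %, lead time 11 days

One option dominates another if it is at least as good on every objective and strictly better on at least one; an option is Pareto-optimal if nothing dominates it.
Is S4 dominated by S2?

S2 vs S4: S2 is worse on unit cost (35 vs 12), so it does not dominate S4.

No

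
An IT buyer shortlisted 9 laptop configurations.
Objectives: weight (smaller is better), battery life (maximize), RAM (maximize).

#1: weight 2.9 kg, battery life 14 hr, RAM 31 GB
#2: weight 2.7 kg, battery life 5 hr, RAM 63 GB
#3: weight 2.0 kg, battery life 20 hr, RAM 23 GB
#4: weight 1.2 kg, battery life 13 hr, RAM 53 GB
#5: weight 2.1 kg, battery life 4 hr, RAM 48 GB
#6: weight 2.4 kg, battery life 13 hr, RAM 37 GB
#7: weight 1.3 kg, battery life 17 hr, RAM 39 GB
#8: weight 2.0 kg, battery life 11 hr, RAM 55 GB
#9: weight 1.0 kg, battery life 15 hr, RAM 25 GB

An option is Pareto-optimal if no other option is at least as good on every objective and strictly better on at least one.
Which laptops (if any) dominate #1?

#7

#7: weight 1.3≤2.9, battery life 17≥14, RAM 39≥31 — dominates #1.
Others (#2, #3, #4, #5, #6, #8, #9) are each worse than #1 on at least one objective.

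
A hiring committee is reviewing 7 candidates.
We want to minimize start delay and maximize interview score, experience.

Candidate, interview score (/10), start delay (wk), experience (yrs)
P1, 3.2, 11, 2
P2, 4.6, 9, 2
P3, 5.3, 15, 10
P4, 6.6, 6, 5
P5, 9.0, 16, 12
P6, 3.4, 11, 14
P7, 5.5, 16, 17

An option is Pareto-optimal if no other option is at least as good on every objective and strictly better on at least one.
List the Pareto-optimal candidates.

P1: dominated by P2 (interview score 4.6≥3.2, start delay 9≤11, experience 2≥2).
P2: dominated by P4 (interview score 6.6≥4.6, start delay 6≤9, experience 5≥2).
P3: not dominated.
P4: not dominated (best start delay).
P5: not dominated (best interview score).
P6: not dominated.
P7: not dominated (best experience).

P3, P4, P5, P6, P7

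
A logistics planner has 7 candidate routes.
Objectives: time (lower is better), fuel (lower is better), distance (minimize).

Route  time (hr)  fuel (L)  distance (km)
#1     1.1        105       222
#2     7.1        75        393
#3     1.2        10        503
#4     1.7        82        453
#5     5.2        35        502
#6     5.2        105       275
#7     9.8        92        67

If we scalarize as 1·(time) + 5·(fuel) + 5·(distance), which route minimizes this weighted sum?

#1: 1·1.1 + 5·105 + 5·222 = 1636.1
#2: 1·7.1 + 5·75 + 5·393 = 2347.1
#3: 1·1.2 + 5·10 + 5·503 = 2566.2
#4: 1·1.7 + 5·82 + 5·453 = 2676.7
#5: 1·5.2 + 5·35 + 5·502 = 2690.2
#6: 1·5.2 + 5·105 + 5·275 = 1905.2
#7: 1·9.8 + 5·92 + 5·67 = 804.8
Lowest: #7 at 804.8.

#7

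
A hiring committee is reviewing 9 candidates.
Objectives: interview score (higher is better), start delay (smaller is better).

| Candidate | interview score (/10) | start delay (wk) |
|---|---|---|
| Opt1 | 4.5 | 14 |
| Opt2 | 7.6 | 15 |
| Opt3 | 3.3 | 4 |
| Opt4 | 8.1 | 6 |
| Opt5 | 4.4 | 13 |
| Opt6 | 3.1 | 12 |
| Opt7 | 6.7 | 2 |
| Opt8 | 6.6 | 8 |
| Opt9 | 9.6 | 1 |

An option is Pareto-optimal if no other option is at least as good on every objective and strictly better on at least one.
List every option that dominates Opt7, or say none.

Opt9

Opt9: interview score 9.6≥6.7, start delay 1≤2 — dominates Opt7.
Others (Opt1, Opt2, Opt3, Opt4, Opt5, Opt6, Opt8) are each worse than Opt7 on at least one objective.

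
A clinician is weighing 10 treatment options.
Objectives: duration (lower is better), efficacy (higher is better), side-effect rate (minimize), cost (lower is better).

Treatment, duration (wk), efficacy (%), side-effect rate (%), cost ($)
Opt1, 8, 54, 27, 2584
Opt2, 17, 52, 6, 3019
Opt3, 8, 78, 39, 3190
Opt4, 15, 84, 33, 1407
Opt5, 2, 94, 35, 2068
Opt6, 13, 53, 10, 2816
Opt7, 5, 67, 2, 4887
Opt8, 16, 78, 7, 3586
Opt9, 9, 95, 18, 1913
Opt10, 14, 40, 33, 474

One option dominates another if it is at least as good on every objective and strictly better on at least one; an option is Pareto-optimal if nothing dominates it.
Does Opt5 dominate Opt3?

Opt5 vs Opt3: duration 2≤8, efficacy 94≥78, side-effect rate 35≤39, cost 2068≤3190 — Opt5 is at least as good on every objective with at least one strict improvement.

Yes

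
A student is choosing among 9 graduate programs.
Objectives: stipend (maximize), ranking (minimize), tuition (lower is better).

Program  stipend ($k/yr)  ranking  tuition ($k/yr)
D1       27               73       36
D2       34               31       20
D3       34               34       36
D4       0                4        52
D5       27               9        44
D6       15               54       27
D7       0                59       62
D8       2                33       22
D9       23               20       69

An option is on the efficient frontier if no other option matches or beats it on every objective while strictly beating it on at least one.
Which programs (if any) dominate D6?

D2

D2: stipend 34≥15, ranking 31≤54, tuition 20≤27 — dominates D6.
Others (D1, D3, D4, D5, D7, D8, D9) are each worse than D6 on at least one objective.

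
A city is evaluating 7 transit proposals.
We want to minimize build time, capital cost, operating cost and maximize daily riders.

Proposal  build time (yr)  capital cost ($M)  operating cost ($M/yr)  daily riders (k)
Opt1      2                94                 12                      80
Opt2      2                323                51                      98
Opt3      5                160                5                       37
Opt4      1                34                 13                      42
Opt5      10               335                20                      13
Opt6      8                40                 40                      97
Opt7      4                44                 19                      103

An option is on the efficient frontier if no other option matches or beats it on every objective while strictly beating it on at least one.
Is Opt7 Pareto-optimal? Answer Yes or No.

Yes

Opt1: worse on capital cost (94 vs 44).
Opt2: worse on capital cost (323 vs 44).
Opt3: worse on build time (5 vs 4).
Opt4: worse on daily riders (42 vs 103).
Opt5: worse on build time (10 vs 4).
Opt6: worse on build time (8 vs 4).
No option is at least as good as Opt7 on every objective and strictly better on one.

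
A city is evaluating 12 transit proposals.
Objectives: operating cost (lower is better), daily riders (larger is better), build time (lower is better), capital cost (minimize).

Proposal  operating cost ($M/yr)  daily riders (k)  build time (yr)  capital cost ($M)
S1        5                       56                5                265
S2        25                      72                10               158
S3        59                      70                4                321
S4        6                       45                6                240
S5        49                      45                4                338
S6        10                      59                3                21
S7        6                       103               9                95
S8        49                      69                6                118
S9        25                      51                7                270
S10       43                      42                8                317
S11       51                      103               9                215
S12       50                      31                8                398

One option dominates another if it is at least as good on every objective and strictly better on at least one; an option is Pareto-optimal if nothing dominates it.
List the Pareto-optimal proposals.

S1: not dominated (best operating cost).
S2: dominated by S7 (operating cost 6≤25, daily riders 103≥72, build time 9≤10, capital cost 95≤158).
S3: not dominated.
S4: not dominated.
S5: dominated by S6 (operating cost 10≤49, daily riders 59≥45, build time 3≤4, capital cost 21≤338).
S6: not dominated (best build time).
S7: not dominated.
S8: not dominated.
S9: dominated by S1 (operating cost 5≤25, daily riders 56≥51, build time 5≤7, capital cost 265≤270).
S10: dominated by S1 (operating cost 5≤43, daily riders 56≥42, build time 5≤8, capital cost 265≤317).
S11: dominated by S7 (operating cost 6≤51, daily riders 103≥103, build time 9≤9, capital cost 95≤215).
S12: dominated by S1 (operating cost 5≤50, daily riders 56≥31, build time 5≤8, capital cost 265≤398).

S1, S3, S4, S6, S7, S8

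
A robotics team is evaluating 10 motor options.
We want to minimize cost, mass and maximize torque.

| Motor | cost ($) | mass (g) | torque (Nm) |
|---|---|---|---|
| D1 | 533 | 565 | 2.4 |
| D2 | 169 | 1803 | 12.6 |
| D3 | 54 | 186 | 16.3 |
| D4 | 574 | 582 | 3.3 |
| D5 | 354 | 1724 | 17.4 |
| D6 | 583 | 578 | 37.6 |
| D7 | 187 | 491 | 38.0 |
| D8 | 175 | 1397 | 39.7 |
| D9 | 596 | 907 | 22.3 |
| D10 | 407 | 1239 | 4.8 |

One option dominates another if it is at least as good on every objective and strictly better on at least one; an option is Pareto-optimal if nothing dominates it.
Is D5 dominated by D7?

D7 vs D5: cost 187≤354, mass 491≤1724, torque 38.0≥17.4 — D7 is at least as good on every objective with at least one strict improvement.

Yes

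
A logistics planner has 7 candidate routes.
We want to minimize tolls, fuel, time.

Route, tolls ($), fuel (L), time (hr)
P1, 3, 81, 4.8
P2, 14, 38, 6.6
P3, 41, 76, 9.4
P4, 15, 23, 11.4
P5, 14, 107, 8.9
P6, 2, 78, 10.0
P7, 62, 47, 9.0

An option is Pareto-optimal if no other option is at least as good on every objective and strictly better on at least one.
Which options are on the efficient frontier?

P1, P2, P4, P6

P1: not dominated (best time).
P2: not dominated.
P3: dominated by P2 (tolls 14≤41, fuel 38≤76, time 6.6≤9.4).
P4: not dominated (best fuel).
P5: dominated by P1 (tolls 3≤14, fuel 81≤107, time 4.8≤8.9).
P6: not dominated (best tolls).
P7: dominated by P2 (tolls 14≤62, fuel 38≤47, time 6.6≤9.0).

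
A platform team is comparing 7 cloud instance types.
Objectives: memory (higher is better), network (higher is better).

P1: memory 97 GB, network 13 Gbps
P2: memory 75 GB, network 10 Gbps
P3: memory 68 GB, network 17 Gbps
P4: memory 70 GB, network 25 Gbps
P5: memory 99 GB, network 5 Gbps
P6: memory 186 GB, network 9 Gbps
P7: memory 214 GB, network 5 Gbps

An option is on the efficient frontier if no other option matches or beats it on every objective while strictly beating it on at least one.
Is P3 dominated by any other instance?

P4 vs P3: memory 70≥68, network 25≥17 — P4 is at least as good on every objective and strictly better on at least one, so P4 dominates P3.

Yes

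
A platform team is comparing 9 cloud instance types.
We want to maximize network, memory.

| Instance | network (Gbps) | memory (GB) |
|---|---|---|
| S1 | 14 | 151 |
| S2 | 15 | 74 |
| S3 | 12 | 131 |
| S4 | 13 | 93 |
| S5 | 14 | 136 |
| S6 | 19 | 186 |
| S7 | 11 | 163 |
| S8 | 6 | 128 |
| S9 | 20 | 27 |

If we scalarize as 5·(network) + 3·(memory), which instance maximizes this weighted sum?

S6

S1: 5·14 + 3·151 = 523
S2: 5·15 + 3·74 = 297
S3: 5·12 + 3·131 = 453
S4: 5·13 + 3·93 = 344
S5: 5·14 + 3·136 = 478
S6: 5·19 + 3·186 = 653
S7: 5·11 + 3·163 = 544
S8: 5·6 + 3·128 = 414
S9: 5·20 + 3·27 = 181
Highest: S6 at 653.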